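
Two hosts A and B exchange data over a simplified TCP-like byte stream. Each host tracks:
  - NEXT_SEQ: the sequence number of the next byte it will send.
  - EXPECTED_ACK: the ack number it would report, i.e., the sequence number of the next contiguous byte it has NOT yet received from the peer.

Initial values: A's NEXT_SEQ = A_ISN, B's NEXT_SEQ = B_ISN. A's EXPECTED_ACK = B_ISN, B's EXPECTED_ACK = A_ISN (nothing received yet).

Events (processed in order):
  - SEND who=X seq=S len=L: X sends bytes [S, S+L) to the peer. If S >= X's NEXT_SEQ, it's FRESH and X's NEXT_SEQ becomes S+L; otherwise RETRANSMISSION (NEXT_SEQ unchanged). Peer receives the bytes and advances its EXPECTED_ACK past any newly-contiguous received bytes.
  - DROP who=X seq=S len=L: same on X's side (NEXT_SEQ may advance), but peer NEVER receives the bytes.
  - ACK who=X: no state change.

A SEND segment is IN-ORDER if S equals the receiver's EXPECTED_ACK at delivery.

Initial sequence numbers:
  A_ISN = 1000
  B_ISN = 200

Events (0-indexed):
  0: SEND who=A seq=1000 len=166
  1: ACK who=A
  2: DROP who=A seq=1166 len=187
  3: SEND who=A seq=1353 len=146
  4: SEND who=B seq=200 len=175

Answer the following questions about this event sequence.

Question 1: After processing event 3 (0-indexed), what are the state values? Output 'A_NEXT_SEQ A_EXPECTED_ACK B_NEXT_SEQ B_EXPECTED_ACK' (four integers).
After event 0: A_seq=1166 A_ack=200 B_seq=200 B_ack=1166
After event 1: A_seq=1166 A_ack=200 B_seq=200 B_ack=1166
After event 2: A_seq=1353 A_ack=200 B_seq=200 B_ack=1166
After event 3: A_seq=1499 A_ack=200 B_seq=200 B_ack=1166

1499 200 200 1166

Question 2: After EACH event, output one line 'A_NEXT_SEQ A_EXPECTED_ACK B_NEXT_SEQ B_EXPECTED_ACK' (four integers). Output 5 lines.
1166 200 200 1166
1166 200 200 1166
1353 200 200 1166
1499 200 200 1166
1499 375 375 1166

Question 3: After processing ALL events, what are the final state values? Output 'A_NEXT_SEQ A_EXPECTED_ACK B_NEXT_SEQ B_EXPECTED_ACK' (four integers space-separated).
Answer: 1499 375 375 1166

Derivation:
After event 0: A_seq=1166 A_ack=200 B_seq=200 B_ack=1166
After event 1: A_seq=1166 A_ack=200 B_seq=200 B_ack=1166
After event 2: A_seq=1353 A_ack=200 B_seq=200 B_ack=1166
After event 3: A_seq=1499 A_ack=200 B_seq=200 B_ack=1166
After event 4: A_seq=1499 A_ack=375 B_seq=375 B_ack=1166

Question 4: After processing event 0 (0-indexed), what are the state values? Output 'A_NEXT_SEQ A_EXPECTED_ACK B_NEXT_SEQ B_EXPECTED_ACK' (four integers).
After event 0: A_seq=1166 A_ack=200 B_seq=200 B_ack=1166

1166 200 200 1166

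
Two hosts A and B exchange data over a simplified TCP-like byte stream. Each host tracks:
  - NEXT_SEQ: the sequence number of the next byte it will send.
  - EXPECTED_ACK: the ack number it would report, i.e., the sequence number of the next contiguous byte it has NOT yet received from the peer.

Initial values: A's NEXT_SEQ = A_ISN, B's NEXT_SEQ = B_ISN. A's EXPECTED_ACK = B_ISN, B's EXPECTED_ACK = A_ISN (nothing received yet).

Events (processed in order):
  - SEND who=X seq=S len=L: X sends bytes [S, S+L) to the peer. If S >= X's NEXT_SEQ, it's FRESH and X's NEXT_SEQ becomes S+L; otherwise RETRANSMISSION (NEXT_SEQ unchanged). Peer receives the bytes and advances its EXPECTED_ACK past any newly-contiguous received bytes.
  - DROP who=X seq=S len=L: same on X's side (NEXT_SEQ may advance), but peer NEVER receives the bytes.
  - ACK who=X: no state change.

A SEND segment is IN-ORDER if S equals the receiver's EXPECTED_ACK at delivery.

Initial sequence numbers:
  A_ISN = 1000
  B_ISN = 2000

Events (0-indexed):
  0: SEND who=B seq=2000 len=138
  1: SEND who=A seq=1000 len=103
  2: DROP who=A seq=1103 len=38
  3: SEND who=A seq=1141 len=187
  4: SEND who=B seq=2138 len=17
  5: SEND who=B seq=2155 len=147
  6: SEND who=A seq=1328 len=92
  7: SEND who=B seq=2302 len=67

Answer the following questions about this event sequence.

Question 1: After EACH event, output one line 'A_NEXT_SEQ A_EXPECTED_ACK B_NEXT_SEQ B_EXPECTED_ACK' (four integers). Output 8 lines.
1000 2138 2138 1000
1103 2138 2138 1103
1141 2138 2138 1103
1328 2138 2138 1103
1328 2155 2155 1103
1328 2302 2302 1103
1420 2302 2302 1103
1420 2369 2369 1103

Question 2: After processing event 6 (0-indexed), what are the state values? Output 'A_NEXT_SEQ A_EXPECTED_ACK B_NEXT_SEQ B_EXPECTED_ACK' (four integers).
After event 0: A_seq=1000 A_ack=2138 B_seq=2138 B_ack=1000
After event 1: A_seq=1103 A_ack=2138 B_seq=2138 B_ack=1103
After event 2: A_seq=1141 A_ack=2138 B_seq=2138 B_ack=1103
After event 3: A_seq=1328 A_ack=2138 B_seq=2138 B_ack=1103
After event 4: A_seq=1328 A_ack=2155 B_seq=2155 B_ack=1103
After event 5: A_seq=1328 A_ack=2302 B_seq=2302 B_ack=1103
After event 6: A_seq=1420 A_ack=2302 B_seq=2302 B_ack=1103

1420 2302 2302 1103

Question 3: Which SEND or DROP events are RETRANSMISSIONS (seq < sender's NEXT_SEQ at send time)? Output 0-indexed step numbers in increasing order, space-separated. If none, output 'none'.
Step 0: SEND seq=2000 -> fresh
Step 1: SEND seq=1000 -> fresh
Step 2: DROP seq=1103 -> fresh
Step 3: SEND seq=1141 -> fresh
Step 4: SEND seq=2138 -> fresh
Step 5: SEND seq=2155 -> fresh
Step 6: SEND seq=1328 -> fresh
Step 7: SEND seq=2302 -> fresh

Answer: none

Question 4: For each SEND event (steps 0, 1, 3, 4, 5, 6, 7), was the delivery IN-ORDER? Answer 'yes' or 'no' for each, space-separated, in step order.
Answer: yes yes no yes yes no yes

Derivation:
Step 0: SEND seq=2000 -> in-order
Step 1: SEND seq=1000 -> in-order
Step 3: SEND seq=1141 -> out-of-order
Step 4: SEND seq=2138 -> in-order
Step 5: SEND seq=2155 -> in-order
Step 6: SEND seq=1328 -> out-of-order
Step 7: SEND seq=2302 -> in-order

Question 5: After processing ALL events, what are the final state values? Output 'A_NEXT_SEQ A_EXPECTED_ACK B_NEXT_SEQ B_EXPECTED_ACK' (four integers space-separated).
After event 0: A_seq=1000 A_ack=2138 B_seq=2138 B_ack=1000
After event 1: A_seq=1103 A_ack=2138 B_seq=2138 B_ack=1103
After event 2: A_seq=1141 A_ack=2138 B_seq=2138 B_ack=1103
After event 3: A_seq=1328 A_ack=2138 B_seq=2138 B_ack=1103
After event 4: A_seq=1328 A_ack=2155 B_seq=2155 B_ack=1103
After event 5: A_seq=1328 A_ack=2302 B_seq=2302 B_ack=1103
After event 6: A_seq=1420 A_ack=2302 B_seq=2302 B_ack=1103
After event 7: A_seq=1420 A_ack=2369 B_seq=2369 B_ack=1103

Answer: 1420 2369 2369 1103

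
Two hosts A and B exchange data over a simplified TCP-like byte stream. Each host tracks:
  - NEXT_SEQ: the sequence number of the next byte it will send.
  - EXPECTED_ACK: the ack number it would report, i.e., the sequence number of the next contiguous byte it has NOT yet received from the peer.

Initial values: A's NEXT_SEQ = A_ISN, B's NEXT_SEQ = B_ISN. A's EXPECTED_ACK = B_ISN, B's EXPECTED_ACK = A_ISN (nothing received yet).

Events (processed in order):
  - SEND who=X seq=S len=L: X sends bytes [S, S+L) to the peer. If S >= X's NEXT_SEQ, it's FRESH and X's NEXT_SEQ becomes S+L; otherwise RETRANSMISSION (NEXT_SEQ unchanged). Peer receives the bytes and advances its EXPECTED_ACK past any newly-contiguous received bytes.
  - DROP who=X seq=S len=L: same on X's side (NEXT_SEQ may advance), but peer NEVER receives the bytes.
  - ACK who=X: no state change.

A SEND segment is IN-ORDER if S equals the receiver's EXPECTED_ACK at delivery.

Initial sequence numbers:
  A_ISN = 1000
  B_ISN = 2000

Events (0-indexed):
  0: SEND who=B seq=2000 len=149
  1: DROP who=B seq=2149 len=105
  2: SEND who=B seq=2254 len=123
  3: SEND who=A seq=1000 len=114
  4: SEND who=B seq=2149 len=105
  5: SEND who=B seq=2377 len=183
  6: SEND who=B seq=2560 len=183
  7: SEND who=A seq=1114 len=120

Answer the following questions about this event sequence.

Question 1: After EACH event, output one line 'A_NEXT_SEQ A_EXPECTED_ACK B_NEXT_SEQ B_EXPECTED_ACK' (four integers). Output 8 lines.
1000 2149 2149 1000
1000 2149 2254 1000
1000 2149 2377 1000
1114 2149 2377 1114
1114 2377 2377 1114
1114 2560 2560 1114
1114 2743 2743 1114
1234 2743 2743 1234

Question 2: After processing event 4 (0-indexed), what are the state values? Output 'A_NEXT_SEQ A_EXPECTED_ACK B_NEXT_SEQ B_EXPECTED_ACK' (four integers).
After event 0: A_seq=1000 A_ack=2149 B_seq=2149 B_ack=1000
After event 1: A_seq=1000 A_ack=2149 B_seq=2254 B_ack=1000
After event 2: A_seq=1000 A_ack=2149 B_seq=2377 B_ack=1000
After event 3: A_seq=1114 A_ack=2149 B_seq=2377 B_ack=1114
After event 4: A_seq=1114 A_ack=2377 B_seq=2377 B_ack=1114

1114 2377 2377 1114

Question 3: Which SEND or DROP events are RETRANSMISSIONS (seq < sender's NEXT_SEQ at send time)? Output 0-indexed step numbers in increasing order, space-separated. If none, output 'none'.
Answer: 4

Derivation:
Step 0: SEND seq=2000 -> fresh
Step 1: DROP seq=2149 -> fresh
Step 2: SEND seq=2254 -> fresh
Step 3: SEND seq=1000 -> fresh
Step 4: SEND seq=2149 -> retransmit
Step 5: SEND seq=2377 -> fresh
Step 6: SEND seq=2560 -> fresh
Step 7: SEND seq=1114 -> fresh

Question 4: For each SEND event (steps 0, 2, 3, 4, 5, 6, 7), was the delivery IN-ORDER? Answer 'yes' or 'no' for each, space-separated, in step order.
Answer: yes no yes yes yes yes yes

Derivation:
Step 0: SEND seq=2000 -> in-order
Step 2: SEND seq=2254 -> out-of-order
Step 3: SEND seq=1000 -> in-order
Step 4: SEND seq=2149 -> in-order
Step 5: SEND seq=2377 -> in-order
Step 6: SEND seq=2560 -> in-order
Step 7: SEND seq=1114 -> in-order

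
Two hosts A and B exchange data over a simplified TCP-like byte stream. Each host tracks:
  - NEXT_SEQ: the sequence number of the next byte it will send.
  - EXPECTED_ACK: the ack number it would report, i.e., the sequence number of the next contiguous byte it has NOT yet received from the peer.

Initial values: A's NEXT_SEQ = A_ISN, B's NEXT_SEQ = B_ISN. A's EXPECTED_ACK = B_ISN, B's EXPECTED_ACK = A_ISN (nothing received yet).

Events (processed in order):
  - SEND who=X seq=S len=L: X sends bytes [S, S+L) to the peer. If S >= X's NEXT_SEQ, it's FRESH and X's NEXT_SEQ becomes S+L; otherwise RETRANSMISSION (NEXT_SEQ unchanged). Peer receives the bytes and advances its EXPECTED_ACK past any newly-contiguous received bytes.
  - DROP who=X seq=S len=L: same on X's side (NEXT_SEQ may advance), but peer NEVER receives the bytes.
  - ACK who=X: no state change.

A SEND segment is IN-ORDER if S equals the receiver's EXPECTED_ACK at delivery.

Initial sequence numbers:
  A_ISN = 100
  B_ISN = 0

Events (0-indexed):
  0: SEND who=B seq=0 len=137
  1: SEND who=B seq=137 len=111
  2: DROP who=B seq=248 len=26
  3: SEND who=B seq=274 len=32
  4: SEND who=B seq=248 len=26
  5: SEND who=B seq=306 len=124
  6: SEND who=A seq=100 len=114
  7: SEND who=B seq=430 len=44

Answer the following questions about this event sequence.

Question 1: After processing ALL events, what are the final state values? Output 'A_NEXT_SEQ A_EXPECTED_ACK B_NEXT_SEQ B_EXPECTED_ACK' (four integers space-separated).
After event 0: A_seq=100 A_ack=137 B_seq=137 B_ack=100
After event 1: A_seq=100 A_ack=248 B_seq=248 B_ack=100
After event 2: A_seq=100 A_ack=248 B_seq=274 B_ack=100
After event 3: A_seq=100 A_ack=248 B_seq=306 B_ack=100
After event 4: A_seq=100 A_ack=306 B_seq=306 B_ack=100
After event 5: A_seq=100 A_ack=430 B_seq=430 B_ack=100
After event 6: A_seq=214 A_ack=430 B_seq=430 B_ack=214
After event 7: A_seq=214 A_ack=474 B_seq=474 B_ack=214

Answer: 214 474 474 214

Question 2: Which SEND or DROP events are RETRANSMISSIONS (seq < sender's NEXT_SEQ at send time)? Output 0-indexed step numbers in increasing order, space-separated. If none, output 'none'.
Answer: 4

Derivation:
Step 0: SEND seq=0 -> fresh
Step 1: SEND seq=137 -> fresh
Step 2: DROP seq=248 -> fresh
Step 3: SEND seq=274 -> fresh
Step 4: SEND seq=248 -> retransmit
Step 5: SEND seq=306 -> fresh
Step 6: SEND seq=100 -> fresh
Step 7: SEND seq=430 -> fresh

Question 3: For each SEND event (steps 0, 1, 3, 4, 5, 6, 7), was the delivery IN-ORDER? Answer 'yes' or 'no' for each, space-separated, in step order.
Step 0: SEND seq=0 -> in-order
Step 1: SEND seq=137 -> in-order
Step 3: SEND seq=274 -> out-of-order
Step 4: SEND seq=248 -> in-order
Step 5: SEND seq=306 -> in-order
Step 6: SEND seq=100 -> in-order
Step 7: SEND seq=430 -> in-order

Answer: yes yes no yes yes yes yes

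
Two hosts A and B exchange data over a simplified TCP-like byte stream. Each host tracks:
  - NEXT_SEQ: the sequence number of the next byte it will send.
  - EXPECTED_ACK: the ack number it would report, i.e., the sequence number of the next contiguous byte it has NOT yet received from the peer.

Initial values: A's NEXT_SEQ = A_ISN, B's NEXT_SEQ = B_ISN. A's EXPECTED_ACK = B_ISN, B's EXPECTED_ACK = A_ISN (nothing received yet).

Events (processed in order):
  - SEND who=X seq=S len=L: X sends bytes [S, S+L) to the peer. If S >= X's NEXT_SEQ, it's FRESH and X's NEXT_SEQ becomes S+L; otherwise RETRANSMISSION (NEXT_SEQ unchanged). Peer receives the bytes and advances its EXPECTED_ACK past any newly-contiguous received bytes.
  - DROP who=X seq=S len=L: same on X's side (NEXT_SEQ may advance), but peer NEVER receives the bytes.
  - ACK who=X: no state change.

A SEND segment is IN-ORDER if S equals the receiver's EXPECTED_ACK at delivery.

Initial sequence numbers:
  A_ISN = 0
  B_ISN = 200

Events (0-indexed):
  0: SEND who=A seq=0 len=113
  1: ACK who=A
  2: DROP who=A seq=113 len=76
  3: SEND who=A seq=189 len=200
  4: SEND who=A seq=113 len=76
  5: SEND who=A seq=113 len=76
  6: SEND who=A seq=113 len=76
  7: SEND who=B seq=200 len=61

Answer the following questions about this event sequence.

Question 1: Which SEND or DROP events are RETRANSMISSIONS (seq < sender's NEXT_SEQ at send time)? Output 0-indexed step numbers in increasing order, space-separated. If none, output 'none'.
Step 0: SEND seq=0 -> fresh
Step 2: DROP seq=113 -> fresh
Step 3: SEND seq=189 -> fresh
Step 4: SEND seq=113 -> retransmit
Step 5: SEND seq=113 -> retransmit
Step 6: SEND seq=113 -> retransmit
Step 7: SEND seq=200 -> fresh

Answer: 4 5 6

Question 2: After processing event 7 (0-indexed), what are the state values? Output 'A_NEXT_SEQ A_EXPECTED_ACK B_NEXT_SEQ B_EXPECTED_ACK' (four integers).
After event 0: A_seq=113 A_ack=200 B_seq=200 B_ack=113
After event 1: A_seq=113 A_ack=200 B_seq=200 B_ack=113
After event 2: A_seq=189 A_ack=200 B_seq=200 B_ack=113
After event 3: A_seq=389 A_ack=200 B_seq=200 B_ack=113
After event 4: A_seq=389 A_ack=200 B_seq=200 B_ack=389
After event 5: A_seq=389 A_ack=200 B_seq=200 B_ack=389
After event 6: A_seq=389 A_ack=200 B_seq=200 B_ack=389
After event 7: A_seq=389 A_ack=261 B_seq=261 B_ack=389

389 261 261 389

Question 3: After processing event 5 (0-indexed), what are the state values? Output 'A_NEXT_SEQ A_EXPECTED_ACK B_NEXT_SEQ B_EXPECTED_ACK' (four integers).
After event 0: A_seq=113 A_ack=200 B_seq=200 B_ack=113
After event 1: A_seq=113 A_ack=200 B_seq=200 B_ack=113
After event 2: A_seq=189 A_ack=200 B_seq=200 B_ack=113
After event 3: A_seq=389 A_ack=200 B_seq=200 B_ack=113
After event 4: A_seq=389 A_ack=200 B_seq=200 B_ack=389
After event 5: A_seq=389 A_ack=200 B_seq=200 B_ack=389

389 200 200 389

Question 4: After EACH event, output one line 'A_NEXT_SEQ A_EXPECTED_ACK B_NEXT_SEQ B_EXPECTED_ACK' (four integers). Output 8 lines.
113 200 200 113
113 200 200 113
189 200 200 113
389 200 200 113
389 200 200 389
389 200 200 389
389 200 200 389
389 261 261 389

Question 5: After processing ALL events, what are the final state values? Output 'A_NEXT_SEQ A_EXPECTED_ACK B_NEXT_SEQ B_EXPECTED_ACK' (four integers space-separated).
Answer: 389 261 261 389

Derivation:
After event 0: A_seq=113 A_ack=200 B_seq=200 B_ack=113
After event 1: A_seq=113 A_ack=200 B_seq=200 B_ack=113
After event 2: A_seq=189 A_ack=200 B_seq=200 B_ack=113
After event 3: A_seq=389 A_ack=200 B_seq=200 B_ack=113
After event 4: A_seq=389 A_ack=200 B_seq=200 B_ack=389
After event 5: A_seq=389 A_ack=200 B_seq=200 B_ack=389
After event 6: A_seq=389 A_ack=200 B_seq=200 B_ack=389
After event 7: A_seq=389 A_ack=261 B_seq=261 B_ack=389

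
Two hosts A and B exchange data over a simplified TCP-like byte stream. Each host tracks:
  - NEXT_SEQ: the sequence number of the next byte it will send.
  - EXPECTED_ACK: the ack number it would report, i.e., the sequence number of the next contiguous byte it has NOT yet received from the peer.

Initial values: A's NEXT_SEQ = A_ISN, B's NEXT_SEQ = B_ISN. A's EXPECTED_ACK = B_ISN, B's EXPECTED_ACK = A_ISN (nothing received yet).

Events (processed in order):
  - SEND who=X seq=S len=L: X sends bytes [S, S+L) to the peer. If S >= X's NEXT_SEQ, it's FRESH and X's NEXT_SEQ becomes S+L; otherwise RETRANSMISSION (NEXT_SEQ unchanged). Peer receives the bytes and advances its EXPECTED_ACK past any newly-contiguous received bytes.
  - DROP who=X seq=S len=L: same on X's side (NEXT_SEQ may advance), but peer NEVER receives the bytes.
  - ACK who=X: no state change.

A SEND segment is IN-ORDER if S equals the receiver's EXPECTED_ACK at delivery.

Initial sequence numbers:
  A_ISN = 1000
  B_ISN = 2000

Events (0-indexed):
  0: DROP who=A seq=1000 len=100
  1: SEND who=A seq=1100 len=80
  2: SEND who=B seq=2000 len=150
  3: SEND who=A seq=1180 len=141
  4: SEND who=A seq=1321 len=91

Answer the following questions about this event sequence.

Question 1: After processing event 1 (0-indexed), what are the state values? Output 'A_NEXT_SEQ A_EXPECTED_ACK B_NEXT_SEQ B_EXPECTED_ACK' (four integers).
After event 0: A_seq=1100 A_ack=2000 B_seq=2000 B_ack=1000
After event 1: A_seq=1180 A_ack=2000 B_seq=2000 B_ack=1000

1180 2000 2000 1000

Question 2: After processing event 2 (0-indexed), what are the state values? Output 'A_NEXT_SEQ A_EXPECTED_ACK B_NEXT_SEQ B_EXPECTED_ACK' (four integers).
After event 0: A_seq=1100 A_ack=2000 B_seq=2000 B_ack=1000
After event 1: A_seq=1180 A_ack=2000 B_seq=2000 B_ack=1000
After event 2: A_seq=1180 A_ack=2150 B_seq=2150 B_ack=1000

1180 2150 2150 1000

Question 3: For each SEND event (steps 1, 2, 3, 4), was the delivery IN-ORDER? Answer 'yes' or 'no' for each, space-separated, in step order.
Step 1: SEND seq=1100 -> out-of-order
Step 2: SEND seq=2000 -> in-order
Step 3: SEND seq=1180 -> out-of-order
Step 4: SEND seq=1321 -> out-of-order

Answer: no yes no no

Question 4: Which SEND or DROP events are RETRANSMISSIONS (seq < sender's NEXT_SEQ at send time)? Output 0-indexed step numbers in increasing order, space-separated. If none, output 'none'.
Step 0: DROP seq=1000 -> fresh
Step 1: SEND seq=1100 -> fresh
Step 2: SEND seq=2000 -> fresh
Step 3: SEND seq=1180 -> fresh
Step 4: SEND seq=1321 -> fresh

Answer: none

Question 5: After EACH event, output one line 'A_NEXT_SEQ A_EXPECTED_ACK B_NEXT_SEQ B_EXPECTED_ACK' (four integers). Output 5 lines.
1100 2000 2000 1000
1180 2000 2000 1000
1180 2150 2150 1000
1321 2150 2150 1000
1412 2150 2150 1000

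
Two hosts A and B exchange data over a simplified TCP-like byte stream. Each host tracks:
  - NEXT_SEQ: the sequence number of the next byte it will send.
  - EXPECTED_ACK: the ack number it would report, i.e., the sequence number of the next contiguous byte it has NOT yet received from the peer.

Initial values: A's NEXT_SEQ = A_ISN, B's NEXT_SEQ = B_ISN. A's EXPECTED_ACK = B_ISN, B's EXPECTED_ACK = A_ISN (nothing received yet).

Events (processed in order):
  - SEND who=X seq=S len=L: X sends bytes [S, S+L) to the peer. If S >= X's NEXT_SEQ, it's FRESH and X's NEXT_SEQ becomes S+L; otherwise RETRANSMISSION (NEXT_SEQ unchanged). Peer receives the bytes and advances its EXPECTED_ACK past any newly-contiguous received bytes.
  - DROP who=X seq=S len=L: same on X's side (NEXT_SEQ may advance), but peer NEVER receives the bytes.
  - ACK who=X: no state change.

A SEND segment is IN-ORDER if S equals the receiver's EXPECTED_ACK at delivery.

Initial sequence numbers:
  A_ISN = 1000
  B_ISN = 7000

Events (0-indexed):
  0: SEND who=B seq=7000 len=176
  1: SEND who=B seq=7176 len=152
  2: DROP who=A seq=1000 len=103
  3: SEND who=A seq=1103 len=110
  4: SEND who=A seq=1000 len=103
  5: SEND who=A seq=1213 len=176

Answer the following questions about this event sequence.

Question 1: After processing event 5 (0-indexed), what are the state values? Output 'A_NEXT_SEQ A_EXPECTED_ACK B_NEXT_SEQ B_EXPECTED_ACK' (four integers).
After event 0: A_seq=1000 A_ack=7176 B_seq=7176 B_ack=1000
After event 1: A_seq=1000 A_ack=7328 B_seq=7328 B_ack=1000
After event 2: A_seq=1103 A_ack=7328 B_seq=7328 B_ack=1000
After event 3: A_seq=1213 A_ack=7328 B_seq=7328 B_ack=1000
After event 4: A_seq=1213 A_ack=7328 B_seq=7328 B_ack=1213
After event 5: A_seq=1389 A_ack=7328 B_seq=7328 B_ack=1389

1389 7328 7328 1389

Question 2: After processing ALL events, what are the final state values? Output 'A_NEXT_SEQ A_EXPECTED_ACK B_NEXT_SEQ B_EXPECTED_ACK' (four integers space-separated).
Answer: 1389 7328 7328 1389

Derivation:
After event 0: A_seq=1000 A_ack=7176 B_seq=7176 B_ack=1000
After event 1: A_seq=1000 A_ack=7328 B_seq=7328 B_ack=1000
After event 2: A_seq=1103 A_ack=7328 B_seq=7328 B_ack=1000
After event 3: A_seq=1213 A_ack=7328 B_seq=7328 B_ack=1000
After event 4: A_seq=1213 A_ack=7328 B_seq=7328 B_ack=1213
After event 5: A_seq=1389 A_ack=7328 B_seq=7328 B_ack=1389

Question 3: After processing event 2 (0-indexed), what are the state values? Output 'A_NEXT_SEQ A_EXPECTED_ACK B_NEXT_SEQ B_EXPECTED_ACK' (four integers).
After event 0: A_seq=1000 A_ack=7176 B_seq=7176 B_ack=1000
After event 1: A_seq=1000 A_ack=7328 B_seq=7328 B_ack=1000
After event 2: A_seq=1103 A_ack=7328 B_seq=7328 B_ack=1000

1103 7328 7328 1000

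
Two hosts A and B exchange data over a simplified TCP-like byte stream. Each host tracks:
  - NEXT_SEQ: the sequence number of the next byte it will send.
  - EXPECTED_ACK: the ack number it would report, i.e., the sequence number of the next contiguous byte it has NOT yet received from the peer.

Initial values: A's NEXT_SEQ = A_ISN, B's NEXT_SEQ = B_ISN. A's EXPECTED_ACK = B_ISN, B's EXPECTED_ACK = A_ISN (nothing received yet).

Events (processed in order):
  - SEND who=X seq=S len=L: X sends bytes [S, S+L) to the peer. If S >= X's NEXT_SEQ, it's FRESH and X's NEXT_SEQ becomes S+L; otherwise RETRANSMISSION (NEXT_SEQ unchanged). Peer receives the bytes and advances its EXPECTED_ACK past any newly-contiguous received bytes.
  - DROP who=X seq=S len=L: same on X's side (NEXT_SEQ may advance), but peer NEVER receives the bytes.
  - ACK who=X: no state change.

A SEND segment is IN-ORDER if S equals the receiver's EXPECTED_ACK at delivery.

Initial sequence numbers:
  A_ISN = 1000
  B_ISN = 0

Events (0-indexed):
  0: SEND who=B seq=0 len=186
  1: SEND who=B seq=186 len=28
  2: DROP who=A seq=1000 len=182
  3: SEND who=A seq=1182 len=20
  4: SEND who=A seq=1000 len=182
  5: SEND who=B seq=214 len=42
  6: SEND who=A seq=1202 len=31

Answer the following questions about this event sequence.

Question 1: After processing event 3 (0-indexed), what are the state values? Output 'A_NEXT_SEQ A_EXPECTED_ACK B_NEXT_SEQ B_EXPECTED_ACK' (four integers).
After event 0: A_seq=1000 A_ack=186 B_seq=186 B_ack=1000
After event 1: A_seq=1000 A_ack=214 B_seq=214 B_ack=1000
After event 2: A_seq=1182 A_ack=214 B_seq=214 B_ack=1000
After event 3: A_seq=1202 A_ack=214 B_seq=214 B_ack=1000

1202 214 214 1000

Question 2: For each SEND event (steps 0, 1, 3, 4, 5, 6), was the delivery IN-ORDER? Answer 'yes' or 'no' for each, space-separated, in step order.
Step 0: SEND seq=0 -> in-order
Step 1: SEND seq=186 -> in-order
Step 3: SEND seq=1182 -> out-of-order
Step 4: SEND seq=1000 -> in-order
Step 5: SEND seq=214 -> in-order
Step 6: SEND seq=1202 -> in-order

Answer: yes yes no yes yes yes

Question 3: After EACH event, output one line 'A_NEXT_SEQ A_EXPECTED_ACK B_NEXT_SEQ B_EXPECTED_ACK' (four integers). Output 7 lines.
1000 186 186 1000
1000 214 214 1000
1182 214 214 1000
1202 214 214 1000
1202 214 214 1202
1202 256 256 1202
1233 256 256 1233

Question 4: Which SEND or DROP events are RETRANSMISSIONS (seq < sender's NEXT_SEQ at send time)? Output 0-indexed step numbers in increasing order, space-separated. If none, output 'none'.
Step 0: SEND seq=0 -> fresh
Step 1: SEND seq=186 -> fresh
Step 2: DROP seq=1000 -> fresh
Step 3: SEND seq=1182 -> fresh
Step 4: SEND seq=1000 -> retransmit
Step 5: SEND seq=214 -> fresh
Step 6: SEND seq=1202 -> fresh

Answer: 4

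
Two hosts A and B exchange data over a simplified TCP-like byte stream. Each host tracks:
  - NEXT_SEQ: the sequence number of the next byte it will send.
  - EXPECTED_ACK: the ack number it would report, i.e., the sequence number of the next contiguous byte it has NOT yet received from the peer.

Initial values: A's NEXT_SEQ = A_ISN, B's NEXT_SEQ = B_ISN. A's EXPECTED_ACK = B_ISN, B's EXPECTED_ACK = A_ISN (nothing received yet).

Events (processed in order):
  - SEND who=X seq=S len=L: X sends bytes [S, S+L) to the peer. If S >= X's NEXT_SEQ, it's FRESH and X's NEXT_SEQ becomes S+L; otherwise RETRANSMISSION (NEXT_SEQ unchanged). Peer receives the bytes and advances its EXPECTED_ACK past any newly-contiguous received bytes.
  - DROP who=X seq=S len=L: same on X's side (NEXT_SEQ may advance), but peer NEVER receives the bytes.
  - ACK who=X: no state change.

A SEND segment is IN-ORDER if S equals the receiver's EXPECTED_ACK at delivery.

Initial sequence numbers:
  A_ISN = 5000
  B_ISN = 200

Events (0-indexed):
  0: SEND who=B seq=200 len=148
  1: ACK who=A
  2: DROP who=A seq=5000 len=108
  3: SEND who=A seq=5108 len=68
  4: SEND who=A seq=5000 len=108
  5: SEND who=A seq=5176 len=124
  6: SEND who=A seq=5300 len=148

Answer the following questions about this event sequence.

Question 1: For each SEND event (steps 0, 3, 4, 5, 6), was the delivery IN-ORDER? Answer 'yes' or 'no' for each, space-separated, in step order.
Answer: yes no yes yes yes

Derivation:
Step 0: SEND seq=200 -> in-order
Step 3: SEND seq=5108 -> out-of-order
Step 4: SEND seq=5000 -> in-order
Step 5: SEND seq=5176 -> in-order
Step 6: SEND seq=5300 -> in-order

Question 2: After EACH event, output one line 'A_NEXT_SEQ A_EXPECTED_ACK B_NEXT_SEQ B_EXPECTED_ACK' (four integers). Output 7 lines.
5000 348 348 5000
5000 348 348 5000
5108 348 348 5000
5176 348 348 5000
5176 348 348 5176
5300 348 348 5300
5448 348 348 5448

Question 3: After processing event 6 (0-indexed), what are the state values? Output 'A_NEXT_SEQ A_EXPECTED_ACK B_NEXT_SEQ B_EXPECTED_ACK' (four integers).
After event 0: A_seq=5000 A_ack=348 B_seq=348 B_ack=5000
After event 1: A_seq=5000 A_ack=348 B_seq=348 B_ack=5000
After event 2: A_seq=5108 A_ack=348 B_seq=348 B_ack=5000
After event 3: A_seq=5176 A_ack=348 B_seq=348 B_ack=5000
After event 4: A_seq=5176 A_ack=348 B_seq=348 B_ack=5176
After event 5: A_seq=5300 A_ack=348 B_seq=348 B_ack=5300
After event 6: A_seq=5448 A_ack=348 B_seq=348 B_ack=5448

5448 348 348 5448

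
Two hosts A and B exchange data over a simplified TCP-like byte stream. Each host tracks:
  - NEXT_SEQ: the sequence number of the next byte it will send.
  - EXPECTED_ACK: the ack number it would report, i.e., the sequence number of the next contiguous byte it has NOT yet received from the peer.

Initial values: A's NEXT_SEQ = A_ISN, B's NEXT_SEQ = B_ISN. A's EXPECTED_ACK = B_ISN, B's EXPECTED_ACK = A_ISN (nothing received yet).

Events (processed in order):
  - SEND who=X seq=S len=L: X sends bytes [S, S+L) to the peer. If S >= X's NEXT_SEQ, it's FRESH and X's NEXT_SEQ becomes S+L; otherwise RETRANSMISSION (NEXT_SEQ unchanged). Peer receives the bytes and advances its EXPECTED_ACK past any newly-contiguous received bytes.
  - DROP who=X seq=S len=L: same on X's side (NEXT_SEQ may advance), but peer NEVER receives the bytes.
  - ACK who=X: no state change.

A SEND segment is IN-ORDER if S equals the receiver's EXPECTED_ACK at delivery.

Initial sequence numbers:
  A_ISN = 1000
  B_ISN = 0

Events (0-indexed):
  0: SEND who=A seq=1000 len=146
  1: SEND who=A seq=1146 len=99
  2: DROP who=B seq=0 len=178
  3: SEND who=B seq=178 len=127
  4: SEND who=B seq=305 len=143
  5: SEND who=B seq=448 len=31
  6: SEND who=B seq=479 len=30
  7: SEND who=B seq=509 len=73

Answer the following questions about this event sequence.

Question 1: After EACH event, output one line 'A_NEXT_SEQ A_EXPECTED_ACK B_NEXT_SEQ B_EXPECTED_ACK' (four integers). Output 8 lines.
1146 0 0 1146
1245 0 0 1245
1245 0 178 1245
1245 0 305 1245
1245 0 448 1245
1245 0 479 1245
1245 0 509 1245
1245 0 582 1245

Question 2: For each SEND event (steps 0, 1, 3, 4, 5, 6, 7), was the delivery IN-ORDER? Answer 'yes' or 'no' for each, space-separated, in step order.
Step 0: SEND seq=1000 -> in-order
Step 1: SEND seq=1146 -> in-order
Step 3: SEND seq=178 -> out-of-order
Step 4: SEND seq=305 -> out-of-order
Step 5: SEND seq=448 -> out-of-order
Step 6: SEND seq=479 -> out-of-order
Step 7: SEND seq=509 -> out-of-order

Answer: yes yes no no no no no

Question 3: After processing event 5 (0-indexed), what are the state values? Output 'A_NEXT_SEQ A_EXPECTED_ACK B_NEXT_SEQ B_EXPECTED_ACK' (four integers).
After event 0: A_seq=1146 A_ack=0 B_seq=0 B_ack=1146
After event 1: A_seq=1245 A_ack=0 B_seq=0 B_ack=1245
After event 2: A_seq=1245 A_ack=0 B_seq=178 B_ack=1245
After event 3: A_seq=1245 A_ack=0 B_seq=305 B_ack=1245
After event 4: A_seq=1245 A_ack=0 B_seq=448 B_ack=1245
After event 5: A_seq=1245 A_ack=0 B_seq=479 B_ack=1245

1245 0 479 1245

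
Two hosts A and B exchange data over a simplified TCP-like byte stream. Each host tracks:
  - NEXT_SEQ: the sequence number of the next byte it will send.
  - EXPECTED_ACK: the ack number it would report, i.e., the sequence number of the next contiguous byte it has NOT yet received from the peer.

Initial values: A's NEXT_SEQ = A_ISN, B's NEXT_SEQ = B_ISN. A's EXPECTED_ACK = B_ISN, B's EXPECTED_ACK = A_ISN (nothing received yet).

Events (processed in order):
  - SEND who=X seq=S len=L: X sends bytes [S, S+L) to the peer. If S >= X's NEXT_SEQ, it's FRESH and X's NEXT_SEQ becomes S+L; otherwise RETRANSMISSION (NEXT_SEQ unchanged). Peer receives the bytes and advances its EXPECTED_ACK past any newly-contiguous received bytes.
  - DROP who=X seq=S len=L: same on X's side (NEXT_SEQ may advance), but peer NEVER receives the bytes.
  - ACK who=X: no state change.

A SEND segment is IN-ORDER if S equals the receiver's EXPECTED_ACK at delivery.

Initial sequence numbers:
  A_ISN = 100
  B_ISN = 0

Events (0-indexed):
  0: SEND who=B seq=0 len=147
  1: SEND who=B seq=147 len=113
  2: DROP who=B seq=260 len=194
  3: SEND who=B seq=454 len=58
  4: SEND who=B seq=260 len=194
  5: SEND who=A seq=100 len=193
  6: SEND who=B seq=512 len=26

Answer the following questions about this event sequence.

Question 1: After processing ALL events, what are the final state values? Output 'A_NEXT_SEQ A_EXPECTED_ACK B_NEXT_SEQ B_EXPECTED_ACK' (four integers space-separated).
Answer: 293 538 538 293

Derivation:
After event 0: A_seq=100 A_ack=147 B_seq=147 B_ack=100
After event 1: A_seq=100 A_ack=260 B_seq=260 B_ack=100
After event 2: A_seq=100 A_ack=260 B_seq=454 B_ack=100
After event 3: A_seq=100 A_ack=260 B_seq=512 B_ack=100
After event 4: A_seq=100 A_ack=512 B_seq=512 B_ack=100
After event 5: A_seq=293 A_ack=512 B_seq=512 B_ack=293
After event 6: A_seq=293 A_ack=538 B_seq=538 B_ack=293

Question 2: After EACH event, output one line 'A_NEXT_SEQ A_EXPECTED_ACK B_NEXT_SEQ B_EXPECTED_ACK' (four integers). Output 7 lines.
100 147 147 100
100 260 260 100
100 260 454 100
100 260 512 100
100 512 512 100
293 512 512 293
293 538 538 293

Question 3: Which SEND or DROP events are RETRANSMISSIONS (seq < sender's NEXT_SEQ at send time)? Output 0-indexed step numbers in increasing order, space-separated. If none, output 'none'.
Answer: 4

Derivation:
Step 0: SEND seq=0 -> fresh
Step 1: SEND seq=147 -> fresh
Step 2: DROP seq=260 -> fresh
Step 3: SEND seq=454 -> fresh
Step 4: SEND seq=260 -> retransmit
Step 5: SEND seq=100 -> fresh
Step 6: SEND seq=512 -> fresh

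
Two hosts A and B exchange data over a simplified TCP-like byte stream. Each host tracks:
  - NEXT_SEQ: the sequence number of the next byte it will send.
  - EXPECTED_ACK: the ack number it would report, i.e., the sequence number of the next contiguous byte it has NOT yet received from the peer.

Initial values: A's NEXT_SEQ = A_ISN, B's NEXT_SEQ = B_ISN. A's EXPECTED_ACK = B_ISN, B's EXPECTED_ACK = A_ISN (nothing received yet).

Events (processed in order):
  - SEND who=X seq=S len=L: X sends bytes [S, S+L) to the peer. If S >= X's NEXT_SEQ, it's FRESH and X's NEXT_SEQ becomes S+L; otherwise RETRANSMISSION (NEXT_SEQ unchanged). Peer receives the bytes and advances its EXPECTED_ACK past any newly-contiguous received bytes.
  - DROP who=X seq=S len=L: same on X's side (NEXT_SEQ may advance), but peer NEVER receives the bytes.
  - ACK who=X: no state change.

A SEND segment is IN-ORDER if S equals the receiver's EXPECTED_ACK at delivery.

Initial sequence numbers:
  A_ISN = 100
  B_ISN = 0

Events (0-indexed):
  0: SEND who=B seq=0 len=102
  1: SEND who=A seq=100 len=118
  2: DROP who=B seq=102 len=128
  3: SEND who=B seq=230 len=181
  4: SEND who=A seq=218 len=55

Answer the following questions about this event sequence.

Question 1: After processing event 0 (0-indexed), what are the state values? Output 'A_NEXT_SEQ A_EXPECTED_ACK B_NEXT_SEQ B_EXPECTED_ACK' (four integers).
After event 0: A_seq=100 A_ack=102 B_seq=102 B_ack=100

100 102 102 100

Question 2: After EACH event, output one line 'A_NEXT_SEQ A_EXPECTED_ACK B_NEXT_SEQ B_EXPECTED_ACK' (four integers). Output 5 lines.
100 102 102 100
218 102 102 218
218 102 230 218
218 102 411 218
273 102 411 273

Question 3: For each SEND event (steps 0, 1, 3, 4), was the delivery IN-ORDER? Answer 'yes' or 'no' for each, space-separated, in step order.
Answer: yes yes no yes

Derivation:
Step 0: SEND seq=0 -> in-order
Step 1: SEND seq=100 -> in-order
Step 3: SEND seq=230 -> out-of-order
Step 4: SEND seq=218 -> in-order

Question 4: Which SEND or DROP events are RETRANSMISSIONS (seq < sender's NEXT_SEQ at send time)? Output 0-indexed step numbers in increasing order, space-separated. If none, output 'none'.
Step 0: SEND seq=0 -> fresh
Step 1: SEND seq=100 -> fresh
Step 2: DROP seq=102 -> fresh
Step 3: SEND seq=230 -> fresh
Step 4: SEND seq=218 -> fresh

Answer: none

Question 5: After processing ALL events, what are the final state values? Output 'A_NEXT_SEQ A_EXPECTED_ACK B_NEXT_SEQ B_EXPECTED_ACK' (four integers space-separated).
After event 0: A_seq=100 A_ack=102 B_seq=102 B_ack=100
After event 1: A_seq=218 A_ack=102 B_seq=102 B_ack=218
After event 2: A_seq=218 A_ack=102 B_seq=230 B_ack=218
After event 3: A_seq=218 A_ack=102 B_seq=411 B_ack=218
After event 4: A_seq=273 A_ack=102 B_seq=411 B_ack=273

Answer: 273 102 411 273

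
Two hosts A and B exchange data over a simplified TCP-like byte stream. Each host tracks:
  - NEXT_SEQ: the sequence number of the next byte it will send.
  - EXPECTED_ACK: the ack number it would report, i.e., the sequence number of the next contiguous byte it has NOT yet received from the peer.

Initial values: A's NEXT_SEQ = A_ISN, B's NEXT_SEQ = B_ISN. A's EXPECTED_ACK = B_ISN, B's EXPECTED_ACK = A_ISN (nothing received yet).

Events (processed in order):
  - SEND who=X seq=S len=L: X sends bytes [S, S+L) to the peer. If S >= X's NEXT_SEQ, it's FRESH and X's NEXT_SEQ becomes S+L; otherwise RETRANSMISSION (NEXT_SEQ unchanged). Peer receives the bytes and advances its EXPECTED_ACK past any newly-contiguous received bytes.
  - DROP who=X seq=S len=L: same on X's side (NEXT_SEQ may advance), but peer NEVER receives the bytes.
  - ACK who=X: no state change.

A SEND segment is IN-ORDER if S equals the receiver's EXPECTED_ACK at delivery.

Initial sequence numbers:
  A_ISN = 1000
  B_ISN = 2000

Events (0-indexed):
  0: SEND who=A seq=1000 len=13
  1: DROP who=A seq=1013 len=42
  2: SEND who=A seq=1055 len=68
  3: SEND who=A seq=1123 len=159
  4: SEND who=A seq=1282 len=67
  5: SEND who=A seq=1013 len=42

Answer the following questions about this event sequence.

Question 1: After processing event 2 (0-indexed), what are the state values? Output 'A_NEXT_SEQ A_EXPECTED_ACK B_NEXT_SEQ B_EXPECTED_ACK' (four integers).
After event 0: A_seq=1013 A_ack=2000 B_seq=2000 B_ack=1013
After event 1: A_seq=1055 A_ack=2000 B_seq=2000 B_ack=1013
After event 2: A_seq=1123 A_ack=2000 B_seq=2000 B_ack=1013

1123 2000 2000 1013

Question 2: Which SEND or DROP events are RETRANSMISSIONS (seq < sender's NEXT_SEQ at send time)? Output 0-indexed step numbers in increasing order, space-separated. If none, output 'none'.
Answer: 5

Derivation:
Step 0: SEND seq=1000 -> fresh
Step 1: DROP seq=1013 -> fresh
Step 2: SEND seq=1055 -> fresh
Step 3: SEND seq=1123 -> fresh
Step 4: SEND seq=1282 -> fresh
Step 5: SEND seq=1013 -> retransmit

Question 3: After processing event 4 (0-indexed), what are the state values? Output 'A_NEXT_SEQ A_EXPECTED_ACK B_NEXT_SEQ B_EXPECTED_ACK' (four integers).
After event 0: A_seq=1013 A_ack=2000 B_seq=2000 B_ack=1013
After event 1: A_seq=1055 A_ack=2000 B_seq=2000 B_ack=1013
After event 2: A_seq=1123 A_ack=2000 B_seq=2000 B_ack=1013
After event 3: A_seq=1282 A_ack=2000 B_seq=2000 B_ack=1013
After event 4: A_seq=1349 A_ack=2000 B_seq=2000 B_ack=1013

1349 2000 2000 1013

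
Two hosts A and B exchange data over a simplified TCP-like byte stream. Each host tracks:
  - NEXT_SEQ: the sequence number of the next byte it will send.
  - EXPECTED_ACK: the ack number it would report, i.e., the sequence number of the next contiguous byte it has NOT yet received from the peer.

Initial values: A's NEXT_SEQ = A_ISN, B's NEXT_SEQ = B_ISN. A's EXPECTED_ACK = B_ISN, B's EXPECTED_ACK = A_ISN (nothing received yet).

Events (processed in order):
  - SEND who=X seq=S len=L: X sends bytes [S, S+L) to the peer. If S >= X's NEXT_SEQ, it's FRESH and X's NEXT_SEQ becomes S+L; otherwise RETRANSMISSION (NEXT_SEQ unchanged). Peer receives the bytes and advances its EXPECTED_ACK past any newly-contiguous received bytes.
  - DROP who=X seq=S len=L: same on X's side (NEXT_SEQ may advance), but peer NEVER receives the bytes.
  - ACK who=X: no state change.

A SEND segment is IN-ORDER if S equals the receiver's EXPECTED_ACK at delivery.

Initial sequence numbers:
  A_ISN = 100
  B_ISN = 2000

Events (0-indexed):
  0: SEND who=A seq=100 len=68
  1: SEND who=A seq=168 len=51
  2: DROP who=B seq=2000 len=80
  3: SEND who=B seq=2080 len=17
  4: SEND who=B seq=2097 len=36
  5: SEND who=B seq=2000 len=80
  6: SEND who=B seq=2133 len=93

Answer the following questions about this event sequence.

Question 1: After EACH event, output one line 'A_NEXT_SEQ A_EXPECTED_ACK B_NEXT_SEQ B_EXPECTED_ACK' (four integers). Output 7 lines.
168 2000 2000 168
219 2000 2000 219
219 2000 2080 219
219 2000 2097 219
219 2000 2133 219
219 2133 2133 219
219 2226 2226 219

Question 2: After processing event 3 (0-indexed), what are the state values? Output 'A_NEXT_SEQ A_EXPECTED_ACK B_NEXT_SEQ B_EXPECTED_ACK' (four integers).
After event 0: A_seq=168 A_ack=2000 B_seq=2000 B_ack=168
After event 1: A_seq=219 A_ack=2000 B_seq=2000 B_ack=219
After event 2: A_seq=219 A_ack=2000 B_seq=2080 B_ack=219
After event 3: A_seq=219 A_ack=2000 B_seq=2097 B_ack=219

219 2000 2097 219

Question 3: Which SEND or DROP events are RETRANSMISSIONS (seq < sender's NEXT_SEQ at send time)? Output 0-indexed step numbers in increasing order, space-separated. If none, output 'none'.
Step 0: SEND seq=100 -> fresh
Step 1: SEND seq=168 -> fresh
Step 2: DROP seq=2000 -> fresh
Step 3: SEND seq=2080 -> fresh
Step 4: SEND seq=2097 -> fresh
Step 5: SEND seq=2000 -> retransmit
Step 6: SEND seq=2133 -> fresh

Answer: 5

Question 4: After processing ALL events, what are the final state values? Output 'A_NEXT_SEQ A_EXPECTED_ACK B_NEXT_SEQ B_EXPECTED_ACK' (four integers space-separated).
After event 0: A_seq=168 A_ack=2000 B_seq=2000 B_ack=168
After event 1: A_seq=219 A_ack=2000 B_seq=2000 B_ack=219
After event 2: A_seq=219 A_ack=2000 B_seq=2080 B_ack=219
After event 3: A_seq=219 A_ack=2000 B_seq=2097 B_ack=219
After event 4: A_seq=219 A_ack=2000 B_seq=2133 B_ack=219
After event 5: A_seq=219 A_ack=2133 B_seq=2133 B_ack=219
After event 6: A_seq=219 A_ack=2226 B_seq=2226 B_ack=219

Answer: 219 2226 2226 219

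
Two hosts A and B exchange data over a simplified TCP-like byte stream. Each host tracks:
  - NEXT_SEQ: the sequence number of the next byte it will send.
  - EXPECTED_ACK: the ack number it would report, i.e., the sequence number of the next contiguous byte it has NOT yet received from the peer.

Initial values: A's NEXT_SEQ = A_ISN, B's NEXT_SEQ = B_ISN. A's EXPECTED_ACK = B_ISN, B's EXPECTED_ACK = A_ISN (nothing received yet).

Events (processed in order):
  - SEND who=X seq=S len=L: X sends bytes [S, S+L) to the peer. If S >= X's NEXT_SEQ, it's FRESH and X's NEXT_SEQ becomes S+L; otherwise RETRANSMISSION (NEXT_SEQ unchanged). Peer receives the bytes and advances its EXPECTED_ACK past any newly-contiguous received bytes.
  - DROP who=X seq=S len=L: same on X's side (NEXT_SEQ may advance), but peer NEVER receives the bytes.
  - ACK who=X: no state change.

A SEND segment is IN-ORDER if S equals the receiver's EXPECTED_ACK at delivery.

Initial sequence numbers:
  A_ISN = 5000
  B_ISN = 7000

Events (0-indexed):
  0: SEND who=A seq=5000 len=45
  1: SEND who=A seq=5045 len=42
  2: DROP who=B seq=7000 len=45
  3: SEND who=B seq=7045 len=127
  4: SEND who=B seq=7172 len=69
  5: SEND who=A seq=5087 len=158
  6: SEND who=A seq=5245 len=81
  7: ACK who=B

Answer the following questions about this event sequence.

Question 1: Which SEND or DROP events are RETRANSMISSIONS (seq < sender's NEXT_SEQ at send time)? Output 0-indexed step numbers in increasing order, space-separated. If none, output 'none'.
Answer: none

Derivation:
Step 0: SEND seq=5000 -> fresh
Step 1: SEND seq=5045 -> fresh
Step 2: DROP seq=7000 -> fresh
Step 3: SEND seq=7045 -> fresh
Step 4: SEND seq=7172 -> fresh
Step 5: SEND seq=5087 -> fresh
Step 6: SEND seq=5245 -> fresh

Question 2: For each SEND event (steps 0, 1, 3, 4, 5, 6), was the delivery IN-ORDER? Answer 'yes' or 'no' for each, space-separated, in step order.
Answer: yes yes no no yes yes

Derivation:
Step 0: SEND seq=5000 -> in-order
Step 1: SEND seq=5045 -> in-order
Step 3: SEND seq=7045 -> out-of-order
Step 4: SEND seq=7172 -> out-of-order
Step 5: SEND seq=5087 -> in-order
Step 6: SEND seq=5245 -> in-order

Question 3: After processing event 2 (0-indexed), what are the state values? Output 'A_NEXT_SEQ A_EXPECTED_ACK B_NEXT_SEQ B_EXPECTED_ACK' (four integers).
After event 0: A_seq=5045 A_ack=7000 B_seq=7000 B_ack=5045
After event 1: A_seq=5087 A_ack=7000 B_seq=7000 B_ack=5087
After event 2: A_seq=5087 A_ack=7000 B_seq=7045 B_ack=5087

5087 7000 7045 5087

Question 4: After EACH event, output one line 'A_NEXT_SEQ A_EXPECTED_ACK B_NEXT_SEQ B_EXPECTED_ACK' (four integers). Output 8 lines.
5045 7000 7000 5045
5087 7000 7000 5087
5087 7000 7045 5087
5087 7000 7172 5087
5087 7000 7241 5087
5245 7000 7241 5245
5326 7000 7241 5326
5326 7000 7241 5326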